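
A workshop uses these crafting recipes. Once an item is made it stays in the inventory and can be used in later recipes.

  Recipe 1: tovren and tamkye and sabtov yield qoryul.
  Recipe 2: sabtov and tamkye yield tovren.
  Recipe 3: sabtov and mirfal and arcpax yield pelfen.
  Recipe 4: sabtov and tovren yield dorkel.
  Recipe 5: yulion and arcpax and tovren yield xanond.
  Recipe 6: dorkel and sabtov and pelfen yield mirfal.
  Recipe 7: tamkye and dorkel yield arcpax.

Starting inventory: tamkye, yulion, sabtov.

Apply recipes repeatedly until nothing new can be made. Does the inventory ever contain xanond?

sabtov and tamkye → tovren (Recipe 2).
sabtov and tovren → dorkel (Recipe 4).
Using Recipe 7, tamkye and dorkel make arcpax.
Using Recipe 5, yulion, arcpax, and tovren make xanond.

Yes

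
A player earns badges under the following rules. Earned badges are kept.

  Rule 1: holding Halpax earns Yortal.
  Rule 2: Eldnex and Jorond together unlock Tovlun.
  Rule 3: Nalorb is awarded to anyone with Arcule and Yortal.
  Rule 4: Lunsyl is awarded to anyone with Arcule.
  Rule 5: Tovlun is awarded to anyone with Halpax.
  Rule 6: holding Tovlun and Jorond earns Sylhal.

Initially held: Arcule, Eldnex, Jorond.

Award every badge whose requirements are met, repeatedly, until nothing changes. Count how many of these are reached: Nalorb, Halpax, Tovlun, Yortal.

With Eldnex and Jorond, Tovlun is earned (Rule 2).
Nalorb would need Arcule and Yortal (Rule 3), but Yortal is never earned.
No rule produces Halpax, and it is not given.
Tovlun: reached.
Yortal would need Halpax (Rule 1), but Halpax is never earned.
Reached: Tovlun — 1 of the 4.

1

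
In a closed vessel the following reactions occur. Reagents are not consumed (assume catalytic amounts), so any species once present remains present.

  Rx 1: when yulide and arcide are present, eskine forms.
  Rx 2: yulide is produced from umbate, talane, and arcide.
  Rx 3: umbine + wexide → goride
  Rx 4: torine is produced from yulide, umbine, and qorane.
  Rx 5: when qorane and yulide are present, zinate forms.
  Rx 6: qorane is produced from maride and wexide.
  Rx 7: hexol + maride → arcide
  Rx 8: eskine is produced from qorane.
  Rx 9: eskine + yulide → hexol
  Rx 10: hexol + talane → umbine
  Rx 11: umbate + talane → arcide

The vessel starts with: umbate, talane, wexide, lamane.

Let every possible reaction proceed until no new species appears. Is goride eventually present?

Yes

umbate and talane present → arcide forms (Rx 11).
umbate, talane, and arcide present → yulide forms (Rx 2).
yulide and arcide present → eskine forms (Rx 1).
eskine and yulide present → hexol forms (Rx 9).
hexol and talane present → umbine forms (Rx 10).
umbine and wexide present → goride forms (Rx 3).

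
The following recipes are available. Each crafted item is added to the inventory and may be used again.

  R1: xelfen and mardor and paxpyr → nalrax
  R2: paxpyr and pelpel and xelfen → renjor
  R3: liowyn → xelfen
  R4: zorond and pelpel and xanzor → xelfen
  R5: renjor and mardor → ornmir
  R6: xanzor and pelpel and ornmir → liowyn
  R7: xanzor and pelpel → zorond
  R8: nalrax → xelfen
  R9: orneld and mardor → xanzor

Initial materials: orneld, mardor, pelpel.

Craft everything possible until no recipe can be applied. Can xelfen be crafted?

Using R9, orneld and mardor make xanzor.
Using R7, xanzor and pelpel make zorond.
zorond and pelpel and xanzor → xelfen (R4).

Yes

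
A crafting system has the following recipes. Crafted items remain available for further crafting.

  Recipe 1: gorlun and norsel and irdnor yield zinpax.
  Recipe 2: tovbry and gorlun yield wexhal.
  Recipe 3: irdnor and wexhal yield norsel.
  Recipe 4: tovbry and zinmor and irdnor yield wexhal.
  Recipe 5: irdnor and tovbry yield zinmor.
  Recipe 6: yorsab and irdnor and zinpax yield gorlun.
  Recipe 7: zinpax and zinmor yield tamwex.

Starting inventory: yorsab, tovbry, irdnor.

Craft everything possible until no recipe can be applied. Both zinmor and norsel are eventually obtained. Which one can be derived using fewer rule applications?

zinmor

zinmor: Using Recipe 5, irdnor and tovbry make zinmor. [1 rule application]
norsel: Using Recipe 5, irdnor and tovbry make zinmor. Using Recipe 4, tovbry, zinmor, and irdnor make wexhal. irdnor and wexhal → norsel (Recipe 3). [3 rule applications]
zinmor needs fewer.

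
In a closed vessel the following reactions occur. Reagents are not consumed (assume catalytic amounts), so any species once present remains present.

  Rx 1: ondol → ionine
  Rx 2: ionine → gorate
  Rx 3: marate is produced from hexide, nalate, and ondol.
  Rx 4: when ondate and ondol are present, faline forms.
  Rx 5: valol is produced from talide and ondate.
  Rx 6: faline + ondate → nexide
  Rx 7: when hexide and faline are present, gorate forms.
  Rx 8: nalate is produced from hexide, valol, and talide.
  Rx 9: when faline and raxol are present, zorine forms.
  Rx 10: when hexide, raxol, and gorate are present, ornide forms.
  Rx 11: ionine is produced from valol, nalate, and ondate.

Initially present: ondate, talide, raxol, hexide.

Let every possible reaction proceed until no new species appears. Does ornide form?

Yes

talide and ondate present → valol forms (Rx 5).
hexide, valol, and talide present → nalate forms (Rx 8).
valol, nalate, and ondate present → ionine forms (Rx 11).
ionine present → gorate forms (Rx 2).
hexide, raxol, and gorate present → ornide forms (Rx 10).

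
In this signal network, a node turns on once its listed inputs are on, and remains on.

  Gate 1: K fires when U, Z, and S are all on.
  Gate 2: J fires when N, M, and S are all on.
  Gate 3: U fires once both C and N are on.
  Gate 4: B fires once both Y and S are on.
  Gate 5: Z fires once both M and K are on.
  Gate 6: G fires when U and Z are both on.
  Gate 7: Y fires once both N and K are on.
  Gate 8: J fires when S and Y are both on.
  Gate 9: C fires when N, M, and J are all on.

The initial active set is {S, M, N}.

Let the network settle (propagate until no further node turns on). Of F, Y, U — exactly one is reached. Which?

Gate 2: N, M, and S on → J on.
N, M, and J are on, so C fires (Gate 9).
Gate 3: C and N on → U on.
Y would need N and K (Gate 7), but K never turns on. No rule produces F, and it is not given.

U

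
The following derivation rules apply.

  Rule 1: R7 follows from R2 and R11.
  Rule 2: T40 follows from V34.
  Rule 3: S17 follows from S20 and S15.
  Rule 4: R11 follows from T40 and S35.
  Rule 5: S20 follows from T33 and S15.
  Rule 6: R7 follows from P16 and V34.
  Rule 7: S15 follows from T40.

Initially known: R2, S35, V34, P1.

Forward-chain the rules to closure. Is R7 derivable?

V34 holds, so T40 follows (Rule 2).
T40 and S35 hold, so R11 follows (Rule 4).
R2 and R11 hold, so R7 follows (Rule 1).

Yes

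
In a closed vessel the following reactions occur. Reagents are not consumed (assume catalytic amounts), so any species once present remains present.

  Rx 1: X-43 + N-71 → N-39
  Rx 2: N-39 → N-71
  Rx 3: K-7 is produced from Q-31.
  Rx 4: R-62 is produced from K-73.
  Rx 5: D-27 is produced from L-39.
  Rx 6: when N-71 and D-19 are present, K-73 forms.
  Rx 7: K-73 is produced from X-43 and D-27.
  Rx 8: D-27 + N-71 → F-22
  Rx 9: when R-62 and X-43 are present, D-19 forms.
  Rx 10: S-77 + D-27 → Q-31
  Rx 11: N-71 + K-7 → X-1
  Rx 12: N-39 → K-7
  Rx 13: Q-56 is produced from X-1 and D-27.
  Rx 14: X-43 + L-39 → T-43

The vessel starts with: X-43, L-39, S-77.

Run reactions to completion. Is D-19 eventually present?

Yes

L-39 present → D-27 forms (Rx 5).
X-43 and D-27 present → K-73 forms (Rx 7).
K-73 present → R-62 forms (Rx 4).
R-62 and X-43 present → D-19 forms (Rx 9).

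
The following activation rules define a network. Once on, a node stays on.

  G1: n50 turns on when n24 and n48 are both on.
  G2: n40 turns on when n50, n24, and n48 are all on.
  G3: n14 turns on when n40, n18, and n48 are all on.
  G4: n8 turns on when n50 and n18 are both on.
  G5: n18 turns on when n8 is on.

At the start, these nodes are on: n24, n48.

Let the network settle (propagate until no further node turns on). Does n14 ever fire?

No

n14 would need n40, n18, and n48 (G3), but n18 never turns on.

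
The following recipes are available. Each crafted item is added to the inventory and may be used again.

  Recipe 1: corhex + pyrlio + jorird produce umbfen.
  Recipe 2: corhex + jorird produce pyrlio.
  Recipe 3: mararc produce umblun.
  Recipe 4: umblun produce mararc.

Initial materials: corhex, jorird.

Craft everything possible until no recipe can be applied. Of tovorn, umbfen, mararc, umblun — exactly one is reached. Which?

Using Recipe 2, corhex and jorird make pyrlio.
Using Recipe 1, corhex, pyrlio, and jorird make umbfen.
No rule produces tovorn, and it is not given. umblun would need mararc (Recipe 3), but mararc is never obtained. mararc would need umblun (Recipe 4), but umblun is never obtained.

umbfen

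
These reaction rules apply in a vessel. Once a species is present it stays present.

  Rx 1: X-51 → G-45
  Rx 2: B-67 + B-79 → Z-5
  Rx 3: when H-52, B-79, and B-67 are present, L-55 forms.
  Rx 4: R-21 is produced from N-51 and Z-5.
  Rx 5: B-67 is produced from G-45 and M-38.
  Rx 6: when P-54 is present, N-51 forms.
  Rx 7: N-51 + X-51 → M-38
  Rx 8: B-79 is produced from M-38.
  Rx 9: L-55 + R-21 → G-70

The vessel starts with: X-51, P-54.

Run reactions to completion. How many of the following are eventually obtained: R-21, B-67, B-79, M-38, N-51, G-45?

X-51 present → G-45 forms (Rx 1).
P-54 present → N-51 forms (Rx 6).
N-51 and X-51 present → M-38 forms (Rx 7).
G-45 and M-38 present → B-67 forms (Rx 5).
M-38 present → B-79 forms (Rx 8).
B-67 and B-79 present → Z-5 forms (Rx 2).
N-51 and Z-5 present → R-21 forms (Rx 4).
R-21: reached.
B-67: reached.
B-79: reached.
M-38: reached.
N-51: reached.
G-45: reached.
All 6 are reached.

6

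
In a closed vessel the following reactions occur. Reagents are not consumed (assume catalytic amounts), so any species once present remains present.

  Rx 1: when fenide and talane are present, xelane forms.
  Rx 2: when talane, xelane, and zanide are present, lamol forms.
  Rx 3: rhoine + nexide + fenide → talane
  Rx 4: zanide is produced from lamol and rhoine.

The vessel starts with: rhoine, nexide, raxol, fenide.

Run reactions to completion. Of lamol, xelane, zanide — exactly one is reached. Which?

xelane

rhoine, nexide, and fenide present → talane forms (Rx 3).
fenide and talane present → xelane forms (Rx 1).
zanide would need lamol and rhoine (Rx 4), but lamol never forms. lamol would need talane, xelane, and zanide (Rx 2), but zanide never forms.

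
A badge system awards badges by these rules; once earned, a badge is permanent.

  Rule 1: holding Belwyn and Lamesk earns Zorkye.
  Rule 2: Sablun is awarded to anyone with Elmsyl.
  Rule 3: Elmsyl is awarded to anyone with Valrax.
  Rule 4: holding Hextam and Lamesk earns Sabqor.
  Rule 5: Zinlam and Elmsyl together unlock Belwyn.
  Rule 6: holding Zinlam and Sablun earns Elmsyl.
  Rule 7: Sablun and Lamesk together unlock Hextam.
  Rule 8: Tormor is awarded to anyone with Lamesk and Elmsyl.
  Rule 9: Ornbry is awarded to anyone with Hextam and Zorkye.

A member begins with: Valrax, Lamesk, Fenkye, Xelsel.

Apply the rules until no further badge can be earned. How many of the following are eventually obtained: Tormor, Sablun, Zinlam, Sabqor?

3

With Valrax, Elmsyl is earned (Rule 3).
With Lamesk and Elmsyl, Tormor is earned (Rule 8).
With Elmsyl, Sablun is earned (Rule 2).
With Sablun and Lamesk, Hextam is earned (Rule 7).
With Hextam and Lamesk, Sabqor is earned (Rule 4).
Tormor: reached.
Sablun: reached.
No rule produces Zinlam, and it is not given.
Sabqor: reached.
Reached: Tormor, Sablun, and Sabqor — 3 of the 4.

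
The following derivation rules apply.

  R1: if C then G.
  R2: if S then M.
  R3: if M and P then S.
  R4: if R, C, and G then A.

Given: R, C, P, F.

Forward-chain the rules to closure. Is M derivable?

M would need S (R2), but S is never established.

No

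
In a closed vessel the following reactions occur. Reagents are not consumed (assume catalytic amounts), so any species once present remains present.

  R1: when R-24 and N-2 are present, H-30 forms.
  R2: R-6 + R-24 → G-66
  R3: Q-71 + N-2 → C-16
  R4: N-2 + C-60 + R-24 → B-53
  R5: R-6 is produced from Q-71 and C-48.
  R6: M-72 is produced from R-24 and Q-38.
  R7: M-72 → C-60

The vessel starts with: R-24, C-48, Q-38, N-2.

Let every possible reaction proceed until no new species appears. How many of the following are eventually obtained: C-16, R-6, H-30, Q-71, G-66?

1

R-24 and N-2 present → H-30 forms (R1).
C-16 would need Q-71 and N-2 (R3), but Q-71 never forms.
R-6 would need Q-71 and C-48 (R5), but Q-71 never forms.
H-30: reached.
No rule produces Q-71, and it is not given.
G-66 would need R-6 and R-24 (R2), but R-6 never forms.
Reached: H-30 — 1 of the 5.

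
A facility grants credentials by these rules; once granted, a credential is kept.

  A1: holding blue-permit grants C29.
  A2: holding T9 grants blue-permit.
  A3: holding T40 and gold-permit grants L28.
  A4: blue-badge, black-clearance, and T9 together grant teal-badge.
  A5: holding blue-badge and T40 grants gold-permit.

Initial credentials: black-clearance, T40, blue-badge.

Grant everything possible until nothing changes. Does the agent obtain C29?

No

C29 would need blue-permit (A1), but blue-permit is never granted.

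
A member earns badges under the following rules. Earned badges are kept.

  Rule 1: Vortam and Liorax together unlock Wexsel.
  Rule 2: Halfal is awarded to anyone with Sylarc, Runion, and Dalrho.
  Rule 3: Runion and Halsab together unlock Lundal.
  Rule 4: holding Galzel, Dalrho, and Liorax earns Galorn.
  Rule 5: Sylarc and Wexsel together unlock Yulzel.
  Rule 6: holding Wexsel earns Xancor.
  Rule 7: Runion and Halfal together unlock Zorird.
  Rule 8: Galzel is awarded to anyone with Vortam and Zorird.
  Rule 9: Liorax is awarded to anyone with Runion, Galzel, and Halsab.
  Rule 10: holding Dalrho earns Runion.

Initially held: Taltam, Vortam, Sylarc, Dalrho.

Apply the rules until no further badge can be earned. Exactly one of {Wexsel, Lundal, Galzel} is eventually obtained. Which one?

Galzel

With Dalrho, Runion is earned (Rule 10).
With Sylarc, Runion, and Dalrho, Halfal is earned (Rule 2).
With Runion and Halfal, Zorird is earned (Rule 7).
With Vortam and Zorird, Galzel is earned (Rule 8).
Wexsel would need Vortam and Liorax (Rule 1), but Liorax is never earned. Lundal would need Runion and Halsab (Rule 3), but Halsab is never earned.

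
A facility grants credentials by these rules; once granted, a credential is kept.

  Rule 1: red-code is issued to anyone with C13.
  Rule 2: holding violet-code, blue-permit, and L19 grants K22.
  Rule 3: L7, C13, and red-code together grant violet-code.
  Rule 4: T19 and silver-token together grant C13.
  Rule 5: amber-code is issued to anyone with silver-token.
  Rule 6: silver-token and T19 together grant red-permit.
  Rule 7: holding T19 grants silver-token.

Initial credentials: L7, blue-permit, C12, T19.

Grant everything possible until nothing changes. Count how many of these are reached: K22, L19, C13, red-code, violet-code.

3

Holding T19 grants silver-token (Rule 7).
Holding T19 and silver-token grants C13 (Rule 4).
Holding C13 grants red-code (Rule 1).
Holding L7, C13, and red-code grants violet-code (Rule 3).
K22 would need violet-code, blue-permit, and L19 (Rule 2), but L19 is never granted.
No rule produces L19, and it is not given.
C13: reached.
red-code: reached.
violet-code: reached.
Reached: C13, red-code, and violet-code — 3 of the 5.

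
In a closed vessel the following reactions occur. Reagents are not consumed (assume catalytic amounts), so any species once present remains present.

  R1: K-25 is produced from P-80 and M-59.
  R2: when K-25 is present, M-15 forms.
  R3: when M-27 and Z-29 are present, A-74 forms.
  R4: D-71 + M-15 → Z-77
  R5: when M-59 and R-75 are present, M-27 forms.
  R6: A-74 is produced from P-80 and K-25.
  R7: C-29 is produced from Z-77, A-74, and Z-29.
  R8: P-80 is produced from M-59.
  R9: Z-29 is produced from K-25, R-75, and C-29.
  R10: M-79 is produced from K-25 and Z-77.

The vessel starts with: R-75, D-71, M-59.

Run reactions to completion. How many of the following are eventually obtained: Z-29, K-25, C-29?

M-59 present → P-80 forms (R8).
P-80 and M-59 present → K-25 forms (R1).
Z-29 would need K-25, R-75, and C-29 (R9), but C-29 never forms.
K-25: reached.
C-29 would need Z-77, A-74, and Z-29 (R7), but Z-29 never forms.
Reached: K-25 — 1 of the 3.

1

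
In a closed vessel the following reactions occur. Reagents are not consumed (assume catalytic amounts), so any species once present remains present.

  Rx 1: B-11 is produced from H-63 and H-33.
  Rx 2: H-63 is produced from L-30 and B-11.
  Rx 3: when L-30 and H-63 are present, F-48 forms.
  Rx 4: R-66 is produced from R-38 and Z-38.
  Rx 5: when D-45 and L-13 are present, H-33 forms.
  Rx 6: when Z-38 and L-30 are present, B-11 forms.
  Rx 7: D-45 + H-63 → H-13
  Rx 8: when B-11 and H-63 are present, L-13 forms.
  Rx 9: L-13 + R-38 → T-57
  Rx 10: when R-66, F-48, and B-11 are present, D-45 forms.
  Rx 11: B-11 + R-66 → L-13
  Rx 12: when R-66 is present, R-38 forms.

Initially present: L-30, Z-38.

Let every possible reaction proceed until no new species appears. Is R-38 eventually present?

R-38 would need R-66 (Rx 12), but R-66 never forms.

No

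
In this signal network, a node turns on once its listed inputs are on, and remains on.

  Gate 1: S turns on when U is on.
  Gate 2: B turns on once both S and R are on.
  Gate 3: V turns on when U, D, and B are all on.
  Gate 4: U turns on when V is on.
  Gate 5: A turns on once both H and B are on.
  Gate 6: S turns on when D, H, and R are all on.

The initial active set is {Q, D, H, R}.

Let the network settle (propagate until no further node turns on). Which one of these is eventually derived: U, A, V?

Gate 6: D, H, and R on → S on.
S and R are on, so B turns on (Gate 2).
Gate 5: H and B on → A on.
V would need U, D, and B (Gate 3), but U never turns on. U would need V (Gate 4), but V never turns on.

A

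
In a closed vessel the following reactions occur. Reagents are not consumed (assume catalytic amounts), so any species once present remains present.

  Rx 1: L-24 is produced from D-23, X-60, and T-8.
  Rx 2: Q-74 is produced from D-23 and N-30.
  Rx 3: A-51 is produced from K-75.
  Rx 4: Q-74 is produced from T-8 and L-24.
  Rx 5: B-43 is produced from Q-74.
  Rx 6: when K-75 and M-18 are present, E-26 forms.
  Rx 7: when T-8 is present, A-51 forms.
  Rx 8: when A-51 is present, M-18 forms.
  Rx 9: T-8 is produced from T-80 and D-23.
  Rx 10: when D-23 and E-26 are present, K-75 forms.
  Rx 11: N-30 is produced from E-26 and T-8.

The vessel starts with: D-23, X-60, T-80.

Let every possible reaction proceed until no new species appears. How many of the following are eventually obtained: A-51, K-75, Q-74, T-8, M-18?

4

T-80 and D-23 present → T-8 forms (Rx 9).
T-8 present → A-51 forms (Rx 7).
D-23, X-60, and T-8 present → L-24 forms (Rx 1).
T-8 and L-24 present → Q-74 forms (Rx 4).
A-51 present → M-18 forms (Rx 8).
A-51: reached.
K-75 would need D-23 and E-26 (Rx 10), but E-26 never forms.
Q-74: reached.
T-8: reached.
M-18: reached.
Reached: A-51, Q-74, T-8, and M-18 — 4 of the 5.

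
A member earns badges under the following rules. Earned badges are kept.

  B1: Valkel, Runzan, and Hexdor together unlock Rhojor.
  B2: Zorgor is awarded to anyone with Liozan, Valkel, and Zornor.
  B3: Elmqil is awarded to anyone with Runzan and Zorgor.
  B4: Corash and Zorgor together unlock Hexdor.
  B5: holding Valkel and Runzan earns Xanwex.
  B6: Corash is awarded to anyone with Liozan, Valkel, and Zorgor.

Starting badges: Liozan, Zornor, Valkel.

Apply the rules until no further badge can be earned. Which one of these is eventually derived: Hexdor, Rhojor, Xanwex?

With Liozan, Valkel, and Zornor, Zorgor is earned (B2).
With Liozan, Valkel, and Zorgor, Corash is earned (B6).
With Corash and Zorgor, Hexdor is earned (B4).
Xanwex would need Valkel and Runzan (B5), but Runzan is never earned. Rhojor would need Valkel, Runzan, and Hexdor (B1), but Runzan is never earned.

Hexdor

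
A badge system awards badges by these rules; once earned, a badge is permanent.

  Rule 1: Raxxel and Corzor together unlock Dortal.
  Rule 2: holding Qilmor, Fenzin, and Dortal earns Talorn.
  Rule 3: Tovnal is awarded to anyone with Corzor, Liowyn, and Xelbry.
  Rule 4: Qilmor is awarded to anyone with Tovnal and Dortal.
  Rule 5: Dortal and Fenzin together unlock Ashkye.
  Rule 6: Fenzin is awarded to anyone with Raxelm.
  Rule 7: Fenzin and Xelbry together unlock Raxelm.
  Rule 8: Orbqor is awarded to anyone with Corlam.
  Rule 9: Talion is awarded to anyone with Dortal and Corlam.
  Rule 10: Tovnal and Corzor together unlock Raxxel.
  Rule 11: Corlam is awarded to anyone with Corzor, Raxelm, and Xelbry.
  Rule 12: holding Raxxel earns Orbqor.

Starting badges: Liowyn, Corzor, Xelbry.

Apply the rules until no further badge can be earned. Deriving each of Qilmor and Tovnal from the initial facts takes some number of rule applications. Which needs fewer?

Tovnal: With Corzor, Liowyn, and Xelbry, Tovnal is earned (Rule 3). [1 rule application]
Qilmor: With Corzor, Liowyn, and Xelbry, Tovnal is earned (Rule 3). With Tovnal and Corzor, Raxxel is earned (Rule 10). With Raxxel and Corzor, Dortal is earned (Rule 1). With Tovnal and Dortal, Qilmor is earned (Rule 4). [4 rule applications]
Tovnal needs fewer.

Tovnal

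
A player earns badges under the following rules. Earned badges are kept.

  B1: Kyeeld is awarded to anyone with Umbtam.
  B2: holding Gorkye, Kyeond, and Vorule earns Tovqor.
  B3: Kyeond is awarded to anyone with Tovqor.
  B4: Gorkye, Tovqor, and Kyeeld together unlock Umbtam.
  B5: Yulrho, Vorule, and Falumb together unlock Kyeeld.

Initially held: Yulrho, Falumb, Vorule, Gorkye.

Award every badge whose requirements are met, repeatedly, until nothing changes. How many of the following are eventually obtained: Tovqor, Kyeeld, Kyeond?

With Yulrho, Vorule, and Falumb, Kyeeld is earned (B5).
Tovqor would need Gorkye, Kyeond, and Vorule (B2), but Kyeond is never earned.
Kyeeld: reached.
Kyeond would need Tovqor (B3), but Tovqor is never earned.
Reached: Kyeeld — 1 of the 3.

1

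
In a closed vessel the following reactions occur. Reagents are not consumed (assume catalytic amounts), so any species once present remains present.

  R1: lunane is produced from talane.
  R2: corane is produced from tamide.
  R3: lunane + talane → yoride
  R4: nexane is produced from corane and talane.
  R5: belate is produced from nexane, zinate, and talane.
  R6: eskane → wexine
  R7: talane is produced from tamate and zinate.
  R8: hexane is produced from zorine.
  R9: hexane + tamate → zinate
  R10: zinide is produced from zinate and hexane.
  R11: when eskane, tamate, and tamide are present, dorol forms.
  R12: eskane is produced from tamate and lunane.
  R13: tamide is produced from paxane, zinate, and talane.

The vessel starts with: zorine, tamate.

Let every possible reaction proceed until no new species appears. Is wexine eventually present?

Yes

zorine present → hexane forms (R8).
hexane and tamate present → zinate forms (R9).
tamate and zinate present → talane forms (R7).
talane present → lunane forms (R1).
tamate and lunane present → eskane forms (R12).
eskane present → wexine forms (R6).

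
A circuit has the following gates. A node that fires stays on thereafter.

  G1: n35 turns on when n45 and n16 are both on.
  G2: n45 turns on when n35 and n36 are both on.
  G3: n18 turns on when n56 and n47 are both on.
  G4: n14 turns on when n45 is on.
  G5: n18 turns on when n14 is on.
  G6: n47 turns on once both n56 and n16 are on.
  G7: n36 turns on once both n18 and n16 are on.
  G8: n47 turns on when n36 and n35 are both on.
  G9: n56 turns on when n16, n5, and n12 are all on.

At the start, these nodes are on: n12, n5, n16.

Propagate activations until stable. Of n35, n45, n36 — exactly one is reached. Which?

n16, n5, and n12 are on, so n56 turns on (G9).
G6: n56 and n16 on → n47 on.
G3: n56 and n47 on → n18 on.
G7: n18 and n16 on → n36 on.
n35 would need n45 and n16 (G1), but n45 never turns on. n45 would need n35 and n36 (G2), but n35 never turns on.

n36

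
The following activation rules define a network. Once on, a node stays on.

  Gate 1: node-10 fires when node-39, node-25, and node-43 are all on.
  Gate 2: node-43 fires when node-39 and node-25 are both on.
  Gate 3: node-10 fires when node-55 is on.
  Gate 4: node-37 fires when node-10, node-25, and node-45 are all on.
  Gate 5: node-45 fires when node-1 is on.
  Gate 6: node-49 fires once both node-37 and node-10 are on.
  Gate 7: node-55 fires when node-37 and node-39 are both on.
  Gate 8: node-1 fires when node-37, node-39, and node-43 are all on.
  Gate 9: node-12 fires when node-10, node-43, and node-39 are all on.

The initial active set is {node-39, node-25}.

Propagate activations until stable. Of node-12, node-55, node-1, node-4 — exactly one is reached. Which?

node-12

node-39 and node-25 are on, so node-43 fires (Gate 2).
node-39, node-25, and node-43 are on, so node-10 fires (Gate 1).
Gate 9: node-10, node-43, and node-39 on → node-12 on.
node-55 would need node-37 and node-39 (Gate 7), but node-37 never turns on. node-1 would need node-37, node-39, and node-43 (Gate 8), but node-37 never turns on. No rule produces node-4, and it is not given.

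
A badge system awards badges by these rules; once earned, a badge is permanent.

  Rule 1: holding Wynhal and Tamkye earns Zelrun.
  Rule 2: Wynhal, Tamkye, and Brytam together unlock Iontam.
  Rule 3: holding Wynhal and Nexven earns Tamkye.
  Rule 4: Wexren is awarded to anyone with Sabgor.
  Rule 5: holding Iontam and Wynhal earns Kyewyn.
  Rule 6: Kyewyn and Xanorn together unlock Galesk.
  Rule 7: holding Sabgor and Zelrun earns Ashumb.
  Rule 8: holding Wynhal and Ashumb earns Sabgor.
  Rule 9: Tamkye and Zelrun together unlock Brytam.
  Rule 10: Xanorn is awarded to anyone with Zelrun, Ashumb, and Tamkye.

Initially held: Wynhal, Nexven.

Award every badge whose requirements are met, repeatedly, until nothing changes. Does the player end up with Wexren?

No

Wexren would need Sabgor (Rule 4), but Sabgor is never earned.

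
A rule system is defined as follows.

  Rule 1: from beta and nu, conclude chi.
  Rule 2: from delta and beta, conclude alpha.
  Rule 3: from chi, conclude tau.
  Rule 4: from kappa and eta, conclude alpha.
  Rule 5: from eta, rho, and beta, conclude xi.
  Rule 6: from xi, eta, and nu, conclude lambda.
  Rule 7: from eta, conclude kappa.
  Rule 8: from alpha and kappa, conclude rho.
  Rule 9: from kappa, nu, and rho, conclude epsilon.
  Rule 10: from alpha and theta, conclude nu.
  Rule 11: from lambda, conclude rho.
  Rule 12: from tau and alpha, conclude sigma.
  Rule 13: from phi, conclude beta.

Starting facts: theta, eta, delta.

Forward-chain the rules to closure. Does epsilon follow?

Yes

From eta, Rule 7 gives kappa.
kappa and eta hold, so alpha follows (Rule 4).
From alpha and theta, Rule 10 gives nu.
alpha and kappa hold, so rho follows (Rule 8).
From kappa, nu, and rho, Rule 9 gives epsilon.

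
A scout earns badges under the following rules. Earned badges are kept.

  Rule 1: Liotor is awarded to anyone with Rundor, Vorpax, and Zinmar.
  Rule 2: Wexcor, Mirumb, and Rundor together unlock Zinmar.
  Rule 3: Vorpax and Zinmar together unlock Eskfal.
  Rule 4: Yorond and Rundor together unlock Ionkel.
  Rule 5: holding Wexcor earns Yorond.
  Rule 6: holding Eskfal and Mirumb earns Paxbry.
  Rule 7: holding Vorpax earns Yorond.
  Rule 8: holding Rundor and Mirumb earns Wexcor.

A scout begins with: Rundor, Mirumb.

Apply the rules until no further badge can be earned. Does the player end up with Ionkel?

With Rundor and Mirumb, Wexcor is earned (Rule 8).
With Wexcor, Yorond is earned (Rule 5).
With Yorond and Rundor, Ionkel is earned (Rule 4).

Yes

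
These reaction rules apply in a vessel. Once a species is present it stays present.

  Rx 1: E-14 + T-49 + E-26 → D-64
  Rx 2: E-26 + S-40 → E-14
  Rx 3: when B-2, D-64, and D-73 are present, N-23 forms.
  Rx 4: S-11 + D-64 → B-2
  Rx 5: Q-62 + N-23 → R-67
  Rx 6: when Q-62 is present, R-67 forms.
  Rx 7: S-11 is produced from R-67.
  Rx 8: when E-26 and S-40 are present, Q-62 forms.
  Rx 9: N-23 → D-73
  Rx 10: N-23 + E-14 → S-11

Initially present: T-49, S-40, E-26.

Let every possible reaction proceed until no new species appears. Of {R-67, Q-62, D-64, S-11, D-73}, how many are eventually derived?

4

E-26 and S-40 present → Q-62 forms (Rx 8).
E-26 and S-40 present → E-14 forms (Rx 2).
Q-62 present → R-67 forms (Rx 6).
E-14, T-49, and E-26 present → D-64 forms (Rx 1).
R-67 present → S-11 forms (Rx 7).
R-67: reached.
Q-62: reached.
D-64: reached.
S-11: reached.
D-73 would need N-23 (Rx 9), but N-23 never forms.
Reached: R-67, Q-62, D-64, and S-11 — 4 of the 5.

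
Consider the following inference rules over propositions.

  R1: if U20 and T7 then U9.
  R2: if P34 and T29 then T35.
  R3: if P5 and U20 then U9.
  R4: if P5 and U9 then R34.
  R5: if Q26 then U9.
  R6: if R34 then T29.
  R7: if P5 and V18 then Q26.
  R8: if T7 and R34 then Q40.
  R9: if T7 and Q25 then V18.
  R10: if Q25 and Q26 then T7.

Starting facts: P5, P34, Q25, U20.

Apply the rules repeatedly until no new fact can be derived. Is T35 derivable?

Yes

From P5 and U20, R3 gives U9.
P5 and U9 hold, so R34 follows (R4).
From R34, R6 gives T29.
From P34 and T29, R2 gives T35.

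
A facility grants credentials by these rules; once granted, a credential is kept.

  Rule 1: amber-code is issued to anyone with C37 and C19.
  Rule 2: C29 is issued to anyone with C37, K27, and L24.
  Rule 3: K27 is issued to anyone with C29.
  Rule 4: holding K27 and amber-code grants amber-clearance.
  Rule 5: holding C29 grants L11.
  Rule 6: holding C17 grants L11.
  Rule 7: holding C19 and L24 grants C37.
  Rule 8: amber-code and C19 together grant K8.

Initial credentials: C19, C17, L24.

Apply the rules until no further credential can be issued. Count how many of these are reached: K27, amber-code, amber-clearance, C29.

Holding C19 and L24 grants C37 (Rule 7).
Holding C37 and C19 grants amber-code (Rule 1).
K27 would need C29 (Rule 3), but C29 is never granted.
amber-code: reached.
amber-clearance would need K27 and amber-code (Rule 4), but K27 is never granted.
C29 would need C37, K27, and L24 (Rule 2), but K27 is never granted.
Reached: amber-code — 1 of the 4.

1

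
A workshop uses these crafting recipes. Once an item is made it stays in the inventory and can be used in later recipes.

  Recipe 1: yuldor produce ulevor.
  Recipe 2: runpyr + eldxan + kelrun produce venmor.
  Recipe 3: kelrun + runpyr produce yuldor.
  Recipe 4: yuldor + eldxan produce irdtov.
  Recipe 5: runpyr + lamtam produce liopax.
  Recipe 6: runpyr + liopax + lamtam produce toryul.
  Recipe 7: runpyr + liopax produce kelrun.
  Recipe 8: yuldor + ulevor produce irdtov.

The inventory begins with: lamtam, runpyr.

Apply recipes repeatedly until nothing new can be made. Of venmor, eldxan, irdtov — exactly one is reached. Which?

irdtov

runpyr + lamtam → liopax (Recipe 5).
Using Recipe 7, runpyr and liopax make kelrun.
kelrun + runpyr → yuldor (Recipe 3).
yuldor → ulevor (Recipe 1).
yuldor + ulevor → irdtov (Recipe 8).
venmor would need runpyr, eldxan, and kelrun (Recipe 2), but eldxan is never obtained. No rule produces eldxan, and it is not given.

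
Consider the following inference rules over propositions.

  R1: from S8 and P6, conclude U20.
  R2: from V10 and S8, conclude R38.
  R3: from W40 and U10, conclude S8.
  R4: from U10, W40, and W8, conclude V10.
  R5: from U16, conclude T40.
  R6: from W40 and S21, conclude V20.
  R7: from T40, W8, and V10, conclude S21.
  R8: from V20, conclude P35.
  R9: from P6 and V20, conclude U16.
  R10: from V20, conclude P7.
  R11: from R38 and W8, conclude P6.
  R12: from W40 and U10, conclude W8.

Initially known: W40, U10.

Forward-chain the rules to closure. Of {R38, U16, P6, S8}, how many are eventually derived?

W40 and U10 hold, so S8 follows (R3).
From W40 and U10, R12 gives W8.
U10, W40, and W8 hold, so V10 follows (R4).
V10 and S8 hold, so R38 follows (R2).
From R38 and W8, R11 gives P6.
R38: reached.
U16 would need P6 and V20 (R9), but V20 is never established.
P6: reached.
S8: reached.
Reached: R38, P6, and S8 — 3 of the 4.

3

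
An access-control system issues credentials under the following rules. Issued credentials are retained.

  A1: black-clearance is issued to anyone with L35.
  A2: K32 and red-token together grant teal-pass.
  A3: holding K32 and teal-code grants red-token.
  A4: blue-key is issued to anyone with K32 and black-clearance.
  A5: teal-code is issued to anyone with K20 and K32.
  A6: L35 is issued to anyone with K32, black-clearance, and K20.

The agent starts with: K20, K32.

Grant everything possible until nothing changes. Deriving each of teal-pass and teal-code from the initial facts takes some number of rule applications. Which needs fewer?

teal-code

teal-code: Holding K20 and K32 grants teal-code (A5). [1 rule application]
teal-pass: Holding K20 and K32 grants teal-code (A5). Holding K32 and teal-code grants red-token (A3). Holding K32 and red-token grants teal-pass (A2). [3 rule applications]
teal-code needs fewer.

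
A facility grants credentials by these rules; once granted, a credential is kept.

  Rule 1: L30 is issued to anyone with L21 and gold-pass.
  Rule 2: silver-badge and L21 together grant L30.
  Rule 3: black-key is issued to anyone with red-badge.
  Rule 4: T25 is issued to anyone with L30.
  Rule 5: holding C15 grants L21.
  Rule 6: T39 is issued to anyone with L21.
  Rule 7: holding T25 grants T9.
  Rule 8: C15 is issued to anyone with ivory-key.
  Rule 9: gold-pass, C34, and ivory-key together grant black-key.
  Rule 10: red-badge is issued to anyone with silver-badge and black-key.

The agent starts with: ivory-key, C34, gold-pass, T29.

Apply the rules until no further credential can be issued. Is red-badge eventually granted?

red-badge would need silver-badge and black-key (Rule 10), but silver-badge is never granted.

No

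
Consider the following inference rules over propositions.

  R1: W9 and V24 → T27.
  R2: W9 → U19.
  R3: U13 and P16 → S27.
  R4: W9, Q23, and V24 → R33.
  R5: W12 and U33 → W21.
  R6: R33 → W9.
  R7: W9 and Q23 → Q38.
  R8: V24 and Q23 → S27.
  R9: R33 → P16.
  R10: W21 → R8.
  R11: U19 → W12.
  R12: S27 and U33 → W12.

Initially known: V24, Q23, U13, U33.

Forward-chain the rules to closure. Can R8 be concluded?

Yes

V24 and Q23 hold, so S27 follows (R8).
From S27 and U33, R12 gives W12.
W12 and U33 hold, so W21 follows (R5).
From W21, R10 gives R8.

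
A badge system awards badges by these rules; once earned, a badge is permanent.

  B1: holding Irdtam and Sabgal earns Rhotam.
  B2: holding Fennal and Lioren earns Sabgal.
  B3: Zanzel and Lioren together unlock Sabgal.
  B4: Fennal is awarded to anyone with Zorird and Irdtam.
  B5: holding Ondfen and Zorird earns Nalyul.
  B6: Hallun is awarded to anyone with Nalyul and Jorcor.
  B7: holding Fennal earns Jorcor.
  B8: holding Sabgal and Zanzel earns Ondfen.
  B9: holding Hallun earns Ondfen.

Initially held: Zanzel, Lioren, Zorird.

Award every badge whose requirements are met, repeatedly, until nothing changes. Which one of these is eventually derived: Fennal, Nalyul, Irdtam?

With Zanzel and Lioren, Sabgal is earned (B3).
With Sabgal and Zanzel, Ondfen is earned (B8).
With Ondfen and Zorird, Nalyul is earned (B5).
Fennal would need Zorird and Irdtam (B4), but Irdtam is never earned. No rule produces Irdtam, and it is not given.

Nalyul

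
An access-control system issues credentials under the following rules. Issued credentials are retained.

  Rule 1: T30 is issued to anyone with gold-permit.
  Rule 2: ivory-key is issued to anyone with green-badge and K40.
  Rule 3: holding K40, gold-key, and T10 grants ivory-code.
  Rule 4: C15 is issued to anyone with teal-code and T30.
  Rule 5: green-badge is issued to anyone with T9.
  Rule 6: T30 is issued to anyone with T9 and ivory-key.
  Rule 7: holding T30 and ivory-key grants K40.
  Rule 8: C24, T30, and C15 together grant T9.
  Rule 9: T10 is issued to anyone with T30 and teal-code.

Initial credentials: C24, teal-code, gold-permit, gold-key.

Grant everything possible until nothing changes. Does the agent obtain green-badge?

Holding gold-permit grants T30 (Rule 1).
Holding teal-code and T30 grants C15 (Rule 4).
Holding C24, T30, and C15 grants T9 (Rule 8).
Holding T9 grants green-badge (Rule 5).

Yes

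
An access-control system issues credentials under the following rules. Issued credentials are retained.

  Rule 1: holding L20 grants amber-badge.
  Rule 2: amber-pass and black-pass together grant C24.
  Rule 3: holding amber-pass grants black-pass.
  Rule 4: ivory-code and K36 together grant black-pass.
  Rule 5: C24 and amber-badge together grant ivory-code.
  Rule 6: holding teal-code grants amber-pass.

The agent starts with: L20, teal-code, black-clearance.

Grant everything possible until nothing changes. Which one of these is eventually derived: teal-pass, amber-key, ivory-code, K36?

Holding L20 grants amber-badge (Rule 1).
Holding teal-code grants amber-pass (Rule 6).
Holding amber-pass grants black-pass (Rule 3).
Holding amber-pass and black-pass grants C24 (Rule 2).
Holding C24 and amber-badge grants ivory-code (Rule 5).
No rule produces K36, and it is not given. No rule produces teal-pass, and it is not given. No rule produces amber-key, and it is not given.

ivory-code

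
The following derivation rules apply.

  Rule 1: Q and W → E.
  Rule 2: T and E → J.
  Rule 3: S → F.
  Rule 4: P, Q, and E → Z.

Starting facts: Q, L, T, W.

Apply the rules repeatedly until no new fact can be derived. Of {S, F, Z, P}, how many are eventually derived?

0

No rule produces S, and it is not given.
F would need S (Rule 3), but S is never established.
Z would need P, Q, and E (Rule 4), but P is never established.
No rule produces P, and it is not given.
None of the 4 are reached.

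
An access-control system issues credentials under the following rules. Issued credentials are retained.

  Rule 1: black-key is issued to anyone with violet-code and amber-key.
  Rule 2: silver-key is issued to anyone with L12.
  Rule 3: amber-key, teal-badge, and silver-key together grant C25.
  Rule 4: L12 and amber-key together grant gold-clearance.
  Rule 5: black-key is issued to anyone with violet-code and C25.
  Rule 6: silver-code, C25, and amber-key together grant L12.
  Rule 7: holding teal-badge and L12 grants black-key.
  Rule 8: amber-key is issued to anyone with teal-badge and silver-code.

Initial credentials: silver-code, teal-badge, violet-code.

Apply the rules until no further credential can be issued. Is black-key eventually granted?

Holding teal-badge and silver-code grants amber-key (Rule 8).
Holding violet-code and amber-key grants black-key (Rule 1).

Yes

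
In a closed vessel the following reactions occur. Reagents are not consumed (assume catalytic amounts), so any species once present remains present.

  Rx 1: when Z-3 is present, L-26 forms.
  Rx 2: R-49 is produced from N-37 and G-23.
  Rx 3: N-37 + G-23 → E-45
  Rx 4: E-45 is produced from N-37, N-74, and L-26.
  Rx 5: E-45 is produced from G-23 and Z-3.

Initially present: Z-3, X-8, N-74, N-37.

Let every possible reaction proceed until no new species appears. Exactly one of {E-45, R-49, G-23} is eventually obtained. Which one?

Z-3 present → L-26 forms (Rx 1).
N-37, N-74, and L-26 present → E-45 forms (Rx 4).
R-49 would need N-37 and G-23 (Rx 2), but G-23 never forms. No rule produces G-23, and it is not given.

E-45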